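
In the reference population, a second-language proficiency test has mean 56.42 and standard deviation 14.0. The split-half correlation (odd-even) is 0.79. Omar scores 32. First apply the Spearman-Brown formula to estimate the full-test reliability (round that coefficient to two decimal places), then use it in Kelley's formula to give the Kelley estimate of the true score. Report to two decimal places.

34.93

Spearman-Brown: ρ = 2r/(1 + r) = 2(0.79)/(1 + 0.79) = 1.580/1.79 = 0.8827 → 0.88
T̂ = 0.88(32) + 0.12(56.42) = 28.16 + 6.7704 = 34.930 → 34.93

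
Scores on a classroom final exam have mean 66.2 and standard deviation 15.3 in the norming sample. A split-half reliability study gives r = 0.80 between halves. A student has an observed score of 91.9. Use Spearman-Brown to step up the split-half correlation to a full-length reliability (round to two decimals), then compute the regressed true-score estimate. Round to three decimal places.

89.073

Spearman-Brown: ρ = 2r/(1 + r) = 2(0.80)/(1 + 0.80) = 1.600/1.80 = 0.8889 → 0.89
Weight the observed score by reliability and the mean by (1 − reliability): T̂ = 0.89·91.9 + 0.11·66.2 = 81.791 + 7.282 = 89.0730.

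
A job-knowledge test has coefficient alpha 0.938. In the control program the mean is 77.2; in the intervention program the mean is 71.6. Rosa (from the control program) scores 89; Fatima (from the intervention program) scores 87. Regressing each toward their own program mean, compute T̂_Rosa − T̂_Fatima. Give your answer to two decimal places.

2.22

T̂_Rosa = 0.938(89) + 0.062(77.2) = 88.2684
T̂_Fatima = 0.938(87) + 0.062(71.6) = 86.0452
Difference = 88.2684 − 86.0452 = 2.2232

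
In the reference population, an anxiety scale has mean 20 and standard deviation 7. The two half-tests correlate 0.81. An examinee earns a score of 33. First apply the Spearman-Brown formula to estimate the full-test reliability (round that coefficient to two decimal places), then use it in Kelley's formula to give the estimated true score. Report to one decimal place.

31.7

Spearman-Brown: ρ = 2r/(1 + r) = 2(0.81)/(1 + 0.81) = 1.620/1.81 = 0.8950 → 0.90
Regress the observed score toward the mean by the unreliability: T̂ = 0.90·33 + 0.10·20 = 29.70 + 2.00 = 31.70.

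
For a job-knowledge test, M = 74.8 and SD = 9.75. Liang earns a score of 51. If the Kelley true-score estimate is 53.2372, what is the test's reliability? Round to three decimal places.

T̂ = ρX + (1 − ρ)μ  ⇒  T̂ − μ = ρ(X − μ)
ρ = (T̂ − μ)/(X − μ) = (53.2372 − 74.8) / (51 − 74.8) = -21.5628 / -23.8 = 0.90600

0.906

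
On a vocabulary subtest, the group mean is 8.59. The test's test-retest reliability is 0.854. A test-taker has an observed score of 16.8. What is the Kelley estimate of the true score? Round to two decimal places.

T̂ = 0.854(16.8) + 0.146(8.59) = 14.3472 + 1.25414 = 15.601 → 15.60

15.60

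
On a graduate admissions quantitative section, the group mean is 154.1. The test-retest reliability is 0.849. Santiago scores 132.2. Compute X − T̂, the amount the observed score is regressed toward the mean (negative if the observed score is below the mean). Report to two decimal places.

Kelley's formula gives T̂ = 0.849·132.2 + 0.151·154.1 = 112.2378 + 23.2691 = 135.5069.
X − T̂ = 132.2 − 135.507 = -3.307 → -3.31

-3.31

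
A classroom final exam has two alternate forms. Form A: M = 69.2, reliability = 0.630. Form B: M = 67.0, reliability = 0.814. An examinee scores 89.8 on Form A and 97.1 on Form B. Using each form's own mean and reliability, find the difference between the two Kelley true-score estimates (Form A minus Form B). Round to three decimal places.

-9.323

T̂_A = 0.630(89.8) + 0.370(69.2) = 82.17800
T̂_B = 0.814(97.1) + 0.186(67.0) = 91.50140
T̂_A − T̂_B = -9.32340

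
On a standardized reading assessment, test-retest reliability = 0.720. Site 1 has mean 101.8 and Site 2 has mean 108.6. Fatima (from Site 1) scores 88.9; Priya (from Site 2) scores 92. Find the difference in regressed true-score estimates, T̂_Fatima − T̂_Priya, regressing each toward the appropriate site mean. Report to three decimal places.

T̂_Fatima = 0.720(88.9) + 0.280(101.8) = 92.51200
T̂_Priya = 0.720(92) + 0.280(108.6) = 96.64800
Difference = 92.51200 − 96.64800 = -4.13600

-4.136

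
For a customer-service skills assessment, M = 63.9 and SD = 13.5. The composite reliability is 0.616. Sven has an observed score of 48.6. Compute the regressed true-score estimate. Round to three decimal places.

T̂ = ρX + (1 − ρ)μ
  = 0.616 × 48.6 + 0.384 × 63.9
  = 29.9376 + 24.5376
  = 54.4752
  ≈ 54.475

54.475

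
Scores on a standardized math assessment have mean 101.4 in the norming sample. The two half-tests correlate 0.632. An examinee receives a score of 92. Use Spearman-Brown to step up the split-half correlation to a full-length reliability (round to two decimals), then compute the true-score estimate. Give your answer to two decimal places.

94.16

Spearman-Brown: ρ = 2r/(1 + r) = 2(0.632)/(1 + 0.632) = 1.2640/1.632 = 0.7745 → 0.77
T̂ = 0.77(92) + 0.23(101.4) = 70.84 + 23.322 = 94.162 → 94.16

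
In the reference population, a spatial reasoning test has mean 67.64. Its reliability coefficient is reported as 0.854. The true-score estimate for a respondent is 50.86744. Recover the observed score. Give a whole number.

48

T̂ = ρX + (1 − ρ)μ  ⇒  X = (T̂ − (1 − ρ)μ) / ρ
X = (50.86744 − 0.146 × 67.64) / 0.854 = (50.86744 − 9.87544) / 0.854 = 40.99200 / 0.854 = 48.00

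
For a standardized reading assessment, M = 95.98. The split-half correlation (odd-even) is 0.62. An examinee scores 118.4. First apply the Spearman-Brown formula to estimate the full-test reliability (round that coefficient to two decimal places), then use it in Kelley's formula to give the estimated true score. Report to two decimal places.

113.24

Spearman-Brown: ρ = 2r/(1 + r) = 2(0.62)/(1 + 0.62) = 1.240/1.62 = 0.7654 → 0.77
T̂ = ρX + (1 − ρ)μ
  = 0.77 × 118.4 + 0.23 × 95.98
  = 91.168 + 22.0754
  = 113.243
  ≈ 113.24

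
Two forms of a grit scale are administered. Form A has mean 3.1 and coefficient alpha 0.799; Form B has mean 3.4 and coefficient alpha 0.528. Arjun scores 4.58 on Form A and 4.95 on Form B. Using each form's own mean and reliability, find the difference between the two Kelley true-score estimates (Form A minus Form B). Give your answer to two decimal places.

0.06

T̂_A = 0.799(4.58) + 0.201(3.1) = 4.2825
T̂_B = 0.528(4.95) + 0.472(3.4) = 4.2184
T̂_A − T̂_B = 0.0641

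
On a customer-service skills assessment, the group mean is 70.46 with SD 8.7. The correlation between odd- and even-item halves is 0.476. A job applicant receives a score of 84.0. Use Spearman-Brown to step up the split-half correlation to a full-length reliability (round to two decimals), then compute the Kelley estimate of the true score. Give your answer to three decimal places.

79.126

Spearman-Brown: ρ = 2r/(1 + r) = 2(0.476)/(1 + 0.476) = 0.9520/1.476 = 0.6450 → 0.64
T̂ = ρX + (1 − ρ)μ
  = 0.64 × 84.0 + 0.36 × 70.46
  = 53.760 + 25.3656
  = 79.1256
  ≈ 79.126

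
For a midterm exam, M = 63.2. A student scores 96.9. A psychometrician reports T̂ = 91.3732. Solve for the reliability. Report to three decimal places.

T̂ = ρX + (1 − ρ)μ  ⇒  T̂ − μ = ρ(X − μ)
ρ = (T̂ − μ)/(X − μ) = (91.3732 − 63.2) / (96.9 − 63.2) = 28.1732 / 33.7 = 0.83600

0.836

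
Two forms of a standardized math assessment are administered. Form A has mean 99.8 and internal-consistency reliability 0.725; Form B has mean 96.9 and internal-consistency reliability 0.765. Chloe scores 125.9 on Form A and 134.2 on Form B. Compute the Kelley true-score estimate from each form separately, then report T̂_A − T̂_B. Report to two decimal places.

T̂_A = 0.725(125.9) + 0.275(99.8) = 118.7225
T̂_B = 0.765(134.2) + 0.235(96.9) = 125.4345
T̂_A − T̂_B = -6.7120

-6.71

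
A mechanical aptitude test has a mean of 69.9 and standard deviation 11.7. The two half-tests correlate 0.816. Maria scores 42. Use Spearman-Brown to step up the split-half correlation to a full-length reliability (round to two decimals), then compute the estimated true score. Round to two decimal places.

Spearman-Brown: ρ = 2r/(1 + r) = 2(0.816)/(1 + 0.816) = 1.6320/1.816 = 0.8987 → 0.90
Weight the observed score by reliability and the mean by (1 − reliability): T̂ = 0.90·42 + 0.10·69.9 = 37.80 + 6.990 = 44.790.

44.79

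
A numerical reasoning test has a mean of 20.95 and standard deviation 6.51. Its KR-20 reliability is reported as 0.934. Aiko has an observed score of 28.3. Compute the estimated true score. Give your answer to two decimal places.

T̂ = 0.934(28.3) + 0.066(20.95) = 26.4322 + 1.38270 = 27.815 → 27.81

27.81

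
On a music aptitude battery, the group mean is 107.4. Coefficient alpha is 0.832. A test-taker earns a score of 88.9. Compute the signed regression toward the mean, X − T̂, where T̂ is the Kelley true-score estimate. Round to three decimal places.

Regress the observed score toward the mean by the unreliability: T̂ = 0.832·88.9 + 0.168·107.4 = 73.9648 + 18.0432 = 92.00800.
X − T̂ = 88.9 − 92.0080 = -3.1080 → -3.108

-3.108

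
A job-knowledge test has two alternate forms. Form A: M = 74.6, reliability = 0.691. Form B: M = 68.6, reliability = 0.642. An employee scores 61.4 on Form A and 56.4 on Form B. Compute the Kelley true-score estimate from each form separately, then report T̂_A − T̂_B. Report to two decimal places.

T̂_A = 0.691(61.4) + 0.309(74.6) = 65.4788
T̂_B = 0.642(56.4) + 0.358(68.6) = 60.7676
T̂_A − T̂_B = 4.7112

4.71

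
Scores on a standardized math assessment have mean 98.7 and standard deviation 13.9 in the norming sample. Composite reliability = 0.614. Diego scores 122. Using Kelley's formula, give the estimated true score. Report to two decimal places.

T̂ = 0.614(122) + 0.386(98.7) = 74.908 + 38.0982 = 113.006 → 113.01

113.01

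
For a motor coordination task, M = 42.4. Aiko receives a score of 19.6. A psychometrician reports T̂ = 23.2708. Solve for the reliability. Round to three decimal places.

T̂ = ρX + (1 − ρ)μ  ⇒  T̂ − μ = ρ(X − μ)
ρ = (T̂ − μ)/(X − μ) = (23.2708 − 42.4) / (19.6 − 42.4) = -19.1292 / -22.8 = 0.83900

0.839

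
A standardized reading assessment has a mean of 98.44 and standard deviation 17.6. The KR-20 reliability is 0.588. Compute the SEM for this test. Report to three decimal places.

SEM = SD · √(1 − ρ) = 17.6 × √0.412 = 17.6 × 0.6419 = 11.2970

11.297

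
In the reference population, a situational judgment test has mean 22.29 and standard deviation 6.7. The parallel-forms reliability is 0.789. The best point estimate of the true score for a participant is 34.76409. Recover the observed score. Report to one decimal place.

T̂ = ρX + (1 − ρ)μ  ⇒  X = (T̂ − (1 − ρ)μ) / ρ
X = (34.76409 − 0.211 × 22.29) / 0.789 = (34.76409 − 4.70319) / 0.789 = 30.06090 / 0.789 = 38.100

38.1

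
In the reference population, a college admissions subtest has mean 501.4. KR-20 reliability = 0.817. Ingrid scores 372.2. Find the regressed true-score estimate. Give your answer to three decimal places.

395.844

Weight the observed score by reliability and the mean by (1 − reliability): T̂ = 0.817·372.2 + 0.183·501.4 = 304.0874 + 91.7562 = 395.8436.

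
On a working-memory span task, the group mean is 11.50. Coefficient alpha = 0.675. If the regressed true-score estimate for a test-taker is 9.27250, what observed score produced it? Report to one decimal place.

8.2

T̂ = ρX + (1 − ρ)μ  ⇒  X = (T̂ − (1 − ρ)μ) / ρ
X = (9.27250 − 0.325 × 11.50) / 0.675 = (9.27250 − 3.73750) / 0.675 = 5.53500 / 0.675 = 8.200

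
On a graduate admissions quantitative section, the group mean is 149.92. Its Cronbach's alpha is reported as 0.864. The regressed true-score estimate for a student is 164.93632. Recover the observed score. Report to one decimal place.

167.3

T̂ = ρX + (1 − ρ)μ  ⇒  X = (T̂ − (1 − ρ)μ) / ρ
X = (164.93632 − 0.136 × 149.92) / 0.864 = (164.93632 − 20.38912) / 0.864 = 144.54720 / 0.864 = 167.300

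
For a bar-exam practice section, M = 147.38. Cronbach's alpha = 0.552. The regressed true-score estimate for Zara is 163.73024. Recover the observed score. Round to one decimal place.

T̂ = ρX + (1 − ρ)μ  ⇒  X = (T̂ − (1 − ρ)μ) / ρ
X = (163.73024 − 0.448 × 147.38) / 0.552 = (163.73024 − 66.02624) / 0.552 = 97.70400 / 0.552 = 177.000

177.0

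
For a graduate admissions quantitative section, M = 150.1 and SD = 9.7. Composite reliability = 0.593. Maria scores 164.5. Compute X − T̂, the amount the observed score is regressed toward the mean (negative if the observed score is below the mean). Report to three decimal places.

T̂ = ρX + (1 − ρ)μ
  = 0.593 × 164.5 + 0.407 × 150.1
  = 97.5485 + 61.0907
  = 158.63920
  ≈ 158.6392
X − T̂ = 164.5 − 158.6392 = 5.8608 → 5.861

5.861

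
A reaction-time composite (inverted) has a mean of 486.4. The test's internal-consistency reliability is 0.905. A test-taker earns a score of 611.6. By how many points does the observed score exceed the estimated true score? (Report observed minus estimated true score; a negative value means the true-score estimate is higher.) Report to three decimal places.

11.894

T̂ = 0.905(611.6) + 0.095(486.4) = 553.4980 + 46.2080 = 599.70600 → 599.7060
X − T̂ = 611.6 − 599.7060 = 11.8940 → 11.894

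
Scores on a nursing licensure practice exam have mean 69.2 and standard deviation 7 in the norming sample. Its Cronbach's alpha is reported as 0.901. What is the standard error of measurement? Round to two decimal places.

SEM = SD · √(1 − ρ) = 7 × √0.099 = 7 × 0.3146 = 2.202

2.20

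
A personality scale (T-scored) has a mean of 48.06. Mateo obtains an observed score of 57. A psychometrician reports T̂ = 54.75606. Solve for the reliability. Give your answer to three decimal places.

0.749

T̂ = ρX + (1 − ρ)μ  ⇒  T̂ − μ = ρ(X − μ)
ρ = (T̂ − μ)/(X − μ) = (54.75606 − 48.06) / (57 − 48.06) = 6.69606 / 8.94 = 0.74900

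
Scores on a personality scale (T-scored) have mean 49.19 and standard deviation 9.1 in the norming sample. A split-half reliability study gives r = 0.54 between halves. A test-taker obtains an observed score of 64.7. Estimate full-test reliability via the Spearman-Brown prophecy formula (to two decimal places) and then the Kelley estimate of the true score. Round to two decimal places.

60.05

Spearman-Brown: ρ = 2r/(1 + r) = 2(0.54)/(1 + 0.54) = 1.080/1.54 = 0.7013 → 0.70
T̂ = 0.70(64.7) + 0.30(49.19) = 45.290 + 14.7570 = 60.047 → 60.05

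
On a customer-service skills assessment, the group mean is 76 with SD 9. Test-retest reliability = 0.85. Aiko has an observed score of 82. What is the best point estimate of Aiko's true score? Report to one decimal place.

Regress the observed score toward the mean by the unreliability: T̂ = 0.85·82 + 0.15·76 = 69.70 + 11.40 = 81.10.

81.1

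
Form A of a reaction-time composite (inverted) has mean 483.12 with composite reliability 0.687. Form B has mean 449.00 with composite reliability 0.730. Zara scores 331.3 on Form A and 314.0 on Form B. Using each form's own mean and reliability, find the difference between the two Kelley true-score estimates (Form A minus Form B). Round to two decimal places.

T̂_A = 0.687(331.3) + 0.313(483.12) = 378.8197
T̂_B = 0.730(314.0) + 0.270(449.00) = 350.4500
T̂_A − T̂_B = 28.3697

28.37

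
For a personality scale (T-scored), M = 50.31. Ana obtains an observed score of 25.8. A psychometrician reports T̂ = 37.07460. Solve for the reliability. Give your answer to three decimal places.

T̂ = ρX + (1 − ρ)μ  ⇒  T̂ − μ = ρ(X − μ)
ρ = (T̂ − μ)/(X − μ) = (37.07460 − 50.31) / (25.8 − 50.31) = -13.23540 / -24.51 = 0.54000

0.540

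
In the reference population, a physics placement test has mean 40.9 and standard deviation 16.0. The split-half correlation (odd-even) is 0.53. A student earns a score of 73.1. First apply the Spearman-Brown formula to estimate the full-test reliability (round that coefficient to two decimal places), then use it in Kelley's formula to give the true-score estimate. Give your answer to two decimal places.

63.12

Spearman-Brown: ρ = 2r/(1 + r) = 2(0.53)/(1 + 0.53) = 1.060/1.53 = 0.6928 → 0.69
Weight the observed score by reliability and the mean by (1 − reliability): T̂ = 0.69·73.1 + 0.31·40.9 = 50.439 + 12.679 = 63.118.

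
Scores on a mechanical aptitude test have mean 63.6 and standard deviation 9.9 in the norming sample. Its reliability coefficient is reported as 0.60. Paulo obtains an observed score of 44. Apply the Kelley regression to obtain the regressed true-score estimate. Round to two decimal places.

51.84

T̂ = 0.60(44) + 0.40(63.6) = 26.40 + 25.440 = 51.840 → 51.84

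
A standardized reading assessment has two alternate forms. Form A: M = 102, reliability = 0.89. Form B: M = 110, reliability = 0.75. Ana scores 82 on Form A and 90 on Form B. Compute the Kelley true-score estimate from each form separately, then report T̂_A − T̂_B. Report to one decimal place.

-10.8

T̂_A = 0.89(82) + 0.11(102) = 84.200
T̂_B = 0.75(90) + 0.25(110) = 95.000
T̂_A − T̂_B = -10.800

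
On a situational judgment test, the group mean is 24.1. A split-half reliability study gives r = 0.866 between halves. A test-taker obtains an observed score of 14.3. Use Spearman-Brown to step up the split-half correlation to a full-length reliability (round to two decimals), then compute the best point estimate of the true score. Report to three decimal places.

14.986

Spearman-Brown: ρ = 2r/(1 + r) = 2(0.866)/(1 + 0.866) = 1.7320/1.866 = 0.9282 → 0.93
T̂ = 0.93(14.3) + 0.07(24.1) = 13.299 + 1.687 = 14.9860 → 14.986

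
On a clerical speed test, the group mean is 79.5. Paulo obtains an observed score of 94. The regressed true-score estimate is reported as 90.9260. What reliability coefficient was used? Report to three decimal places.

0.788

T̂ = ρX + (1 − ρ)μ  ⇒  T̂ − μ = ρ(X − μ)
ρ = (T̂ − μ)/(X − μ) = (90.9260 − 79.5) / (94 − 79.5) = 11.4260 / 14.5 = 0.78800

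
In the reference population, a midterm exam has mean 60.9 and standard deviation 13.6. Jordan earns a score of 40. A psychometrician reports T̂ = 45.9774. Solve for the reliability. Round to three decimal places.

0.714

T̂ = ρX + (1 − ρ)μ  ⇒  T̂ − μ = ρ(X − μ)
ρ = (T̂ − μ)/(X − μ) = (45.9774 − 60.9) / (40 − 60.9) = -14.9226 / -20.9 = 0.71400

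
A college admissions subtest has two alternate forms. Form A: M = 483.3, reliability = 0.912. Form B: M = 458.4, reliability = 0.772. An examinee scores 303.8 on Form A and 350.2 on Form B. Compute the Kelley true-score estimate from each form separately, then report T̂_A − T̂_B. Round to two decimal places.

-55.27

T̂_A = 0.912(303.8) + 0.088(483.3) = 319.5960
T̂_B = 0.772(350.2) + 0.228(458.4) = 374.8696
T̂_A − T̂_B = -55.2736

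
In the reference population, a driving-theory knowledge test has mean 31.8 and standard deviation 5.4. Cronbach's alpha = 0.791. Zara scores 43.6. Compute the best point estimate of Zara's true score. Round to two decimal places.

Weight the observed score by reliability and the mean by (1 − reliability): T̂ = 0.791·43.6 + 0.209·31.8 = 34.4876 + 6.6462 = 41.134.

41.13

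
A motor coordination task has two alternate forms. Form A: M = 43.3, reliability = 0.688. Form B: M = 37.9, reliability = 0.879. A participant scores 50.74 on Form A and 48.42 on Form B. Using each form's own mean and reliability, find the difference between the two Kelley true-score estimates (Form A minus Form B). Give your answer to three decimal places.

1.272

T̂_A = 0.688(50.74) + 0.312(43.3) = 48.41872
T̂_B = 0.879(48.42) + 0.121(37.9) = 47.14708
T̂_A − T̂_B = 1.27164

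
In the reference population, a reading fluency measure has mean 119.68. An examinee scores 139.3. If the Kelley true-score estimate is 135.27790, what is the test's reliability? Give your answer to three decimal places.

0.795

T̂ = ρX + (1 − ρ)μ  ⇒  T̂ − μ = ρ(X − μ)
ρ = (T̂ − μ)/(X − μ) = (135.27790 − 119.68) / (139.3 − 119.68) = 15.59790 / 19.62 = 0.79500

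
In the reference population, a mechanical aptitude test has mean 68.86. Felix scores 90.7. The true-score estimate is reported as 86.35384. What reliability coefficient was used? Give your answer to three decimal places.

0.801

T̂ = ρX + (1 − ρ)μ  ⇒  T̂ − μ = ρ(X − μ)
ρ = (T̂ − μ)/(X − μ) = (86.35384 − 68.86) / (90.7 − 68.86) = 17.49384 / 21.84 = 0.80100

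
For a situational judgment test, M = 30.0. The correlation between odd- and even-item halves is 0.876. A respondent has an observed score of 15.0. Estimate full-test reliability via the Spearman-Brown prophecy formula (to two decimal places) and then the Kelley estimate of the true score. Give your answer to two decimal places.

Spearman-Brown: ρ = 2r/(1 + r) = 2(0.876)/(1 + 0.876) = 1.7520/1.876 = 0.9339 → 0.93
T̂ = 0.93(15.0) + 0.07(30.0) = 13.950 + 2.100 = 16.050 → 16.05

16.05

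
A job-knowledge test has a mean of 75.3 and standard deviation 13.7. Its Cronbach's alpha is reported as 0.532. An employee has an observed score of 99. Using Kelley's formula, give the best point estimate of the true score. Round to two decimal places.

T̂ = ρX + (1 − ρ)μ
  = 0.532 × 99 + 0.468 × 75.3
  = 52.668 + 35.2404
  = 87.908
  ≈ 87.91

87.91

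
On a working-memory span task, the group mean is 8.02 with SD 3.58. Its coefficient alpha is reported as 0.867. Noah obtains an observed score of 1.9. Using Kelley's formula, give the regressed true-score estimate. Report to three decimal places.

T̂ = ρX + (1 − ρ)μ
  = 0.867 × 1.9 + 0.133 × 8.02
  = 1.6473 + 1.06666
  = 2.7140
  ≈ 2.714

2.714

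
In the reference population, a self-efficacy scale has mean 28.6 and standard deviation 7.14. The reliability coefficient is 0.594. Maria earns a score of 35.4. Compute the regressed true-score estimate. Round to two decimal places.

32.64

T̂ = ρX + (1 − ρ)μ
  = 0.594 × 35.4 + 0.406 × 28.6
  = 21.0276 + 11.6116
  = 32.639
  ≈ 32.64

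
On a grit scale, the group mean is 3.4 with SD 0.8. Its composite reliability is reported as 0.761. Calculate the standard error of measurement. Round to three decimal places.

0.391

SEM = SD · √(1 − ρ) = 0.8 × √0.239 = 0.8 × 0.4889 = 0.3911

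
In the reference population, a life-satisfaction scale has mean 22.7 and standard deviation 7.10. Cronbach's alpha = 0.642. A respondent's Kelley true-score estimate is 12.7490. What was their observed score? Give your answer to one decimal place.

T̂ = ρX + (1 − ρ)μ  ⇒  X = (T̂ − (1 − ρ)μ) / ρ
X = (12.7490 − 0.358 × 22.7) / 0.642 = (12.7490 − 8.1266) / 0.642 = 4.6224 / 0.642 = 7.200

7.2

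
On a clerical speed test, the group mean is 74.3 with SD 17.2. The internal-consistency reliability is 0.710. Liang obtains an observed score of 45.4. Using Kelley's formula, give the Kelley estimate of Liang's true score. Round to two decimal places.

53.78

T̂ = 0.710(45.4) + 0.290(74.3) = 32.2340 + 21.5470 = 53.781 → 53.78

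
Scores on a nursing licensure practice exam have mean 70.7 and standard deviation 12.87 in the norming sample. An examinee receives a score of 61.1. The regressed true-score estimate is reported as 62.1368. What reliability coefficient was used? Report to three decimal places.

0.892

T̂ = ρX + (1 − ρ)μ  ⇒  T̂ − μ = ρ(X − μ)
ρ = (T̂ − μ)/(X − μ) = (62.1368 − 70.7) / (61.1 − 70.7) = -8.5632 / -9.6 = 0.89200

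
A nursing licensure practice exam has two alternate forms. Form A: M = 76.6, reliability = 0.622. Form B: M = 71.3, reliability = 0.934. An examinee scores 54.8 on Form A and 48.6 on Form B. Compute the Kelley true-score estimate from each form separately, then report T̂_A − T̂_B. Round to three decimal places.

T̂_A = 0.622(54.8) + 0.378(76.6) = 63.04040
T̂_B = 0.934(48.6) + 0.066(71.3) = 50.09820
T̂_A − T̂_B = 12.94220

12.942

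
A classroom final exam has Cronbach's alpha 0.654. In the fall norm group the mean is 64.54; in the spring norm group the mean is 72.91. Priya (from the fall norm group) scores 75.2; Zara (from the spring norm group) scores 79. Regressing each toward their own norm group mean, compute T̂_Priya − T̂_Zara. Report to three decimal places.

-5.381

T̂_Priya = 0.654(75.2) + 0.346(64.54) = 71.51164
T̂_Zara = 0.654(79) + 0.346(72.91) = 76.89286
Difference = 71.51164 − 76.89286 = -5.38122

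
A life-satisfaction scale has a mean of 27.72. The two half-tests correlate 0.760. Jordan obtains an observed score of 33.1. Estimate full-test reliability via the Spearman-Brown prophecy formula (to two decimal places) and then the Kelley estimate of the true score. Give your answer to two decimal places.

Spearman-Brown: ρ = 2r/(1 + r) = 2(0.760)/(1 + 0.760) = 1.5200/1.760 = 0.8636 → 0.86
T̂ = 0.86(33.1) + 0.14(27.72) = 28.466 + 3.8808 = 32.347 → 32.35

32.35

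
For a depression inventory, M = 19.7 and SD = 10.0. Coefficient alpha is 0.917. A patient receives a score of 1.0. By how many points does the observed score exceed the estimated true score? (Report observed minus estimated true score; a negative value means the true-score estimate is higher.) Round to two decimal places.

T̂ = 0.917(1.0) + 0.083(19.7) = 0.9170 + 1.6351 = 2.5521 → 2.552
X − T̂ = 1.0 − 2.552 = -1.552 → -1.55

-1.55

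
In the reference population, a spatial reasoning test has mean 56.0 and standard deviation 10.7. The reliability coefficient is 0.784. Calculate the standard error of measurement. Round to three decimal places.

SEM = SD · √(1 − ρ) = 10.7 × √0.216 = 10.7 × 0.4648 = 4.9729

4.973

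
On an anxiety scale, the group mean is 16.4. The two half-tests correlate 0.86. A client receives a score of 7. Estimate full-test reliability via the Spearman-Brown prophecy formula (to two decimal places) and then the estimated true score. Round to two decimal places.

Spearman-Brown: ρ = 2r/(1 + r) = 2(0.86)/(1 + 0.86) = 1.720/1.86 = 0.9247 → 0.92
T̂ = ρX + (1 − ρ)μ
  = 0.92 × 7 + 0.08 × 16.4
  = 6.44 + 1.312
  = 7.752
  ≈ 7.75

7.75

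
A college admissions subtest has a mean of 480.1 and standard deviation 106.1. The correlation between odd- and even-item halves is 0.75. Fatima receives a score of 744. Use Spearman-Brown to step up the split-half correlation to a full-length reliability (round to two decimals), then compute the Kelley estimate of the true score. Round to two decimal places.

707.05

Spearman-Brown: ρ = 2r/(1 + r) = 2(0.75)/(1 + 0.75) = 1.500/1.75 = 0.8571 → 0.86
T̂ = ρX + (1 − ρ)μ
  = 0.86 × 744 + 0.14 × 480.1
  = 639.84 + 67.214
  = 707.054
  ≈ 707.05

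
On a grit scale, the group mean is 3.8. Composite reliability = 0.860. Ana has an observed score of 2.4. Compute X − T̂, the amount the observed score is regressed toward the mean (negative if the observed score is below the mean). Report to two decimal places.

-0.20

T̂ = ρX + (1 − ρ)μ
  = 0.860 × 2.4 + 0.140 × 3.8
  = 2.0640 + 0.5320
  = 2.5960
  ≈ 2.596
X − T̂ = 2.4 − 2.596 = -0.196 → -0.20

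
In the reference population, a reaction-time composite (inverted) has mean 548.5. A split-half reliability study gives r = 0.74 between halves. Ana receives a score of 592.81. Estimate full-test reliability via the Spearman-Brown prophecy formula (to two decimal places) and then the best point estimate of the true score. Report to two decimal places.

Spearman-Brown: ρ = 2r/(1 + r) = 2(0.74)/(1 + 0.74) = 1.480/1.74 = 0.8506 → 0.85
Regress the observed score toward the mean by the unreliability: T̂ = 0.85·592.81 + 0.15·548.5 = 503.8885 + 82.275 = 586.163.

586.16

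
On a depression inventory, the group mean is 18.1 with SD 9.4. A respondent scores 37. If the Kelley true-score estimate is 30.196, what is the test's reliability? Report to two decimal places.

0.64

T̂ = ρX + (1 − ρ)μ  ⇒  T̂ − μ = ρ(X − μ)
ρ = (T̂ − μ)/(X − μ) = (30.196 − 18.1) / (37 − 18.1) = 12.096 / 18.9 = 0.6400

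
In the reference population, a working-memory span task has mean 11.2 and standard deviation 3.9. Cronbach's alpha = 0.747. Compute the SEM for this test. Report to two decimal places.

1.96

SEM = SD · √(1 − ρ) = 3.9 × √0.253 = 3.9 × 0.5030 = 1.962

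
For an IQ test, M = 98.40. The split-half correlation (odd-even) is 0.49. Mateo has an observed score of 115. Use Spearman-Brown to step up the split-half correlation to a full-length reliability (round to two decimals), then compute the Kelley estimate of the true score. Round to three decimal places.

Spearman-Brown: ρ = 2r/(1 + r) = 2(0.49)/(1 + 0.49) = 0.980/1.49 = 0.6577 → 0.66
Regress the observed score toward the mean by the unreliability: T̂ = 0.66·115 + 0.34·98.40 = 75.90 + 33.4560 = 109.3560.

109.356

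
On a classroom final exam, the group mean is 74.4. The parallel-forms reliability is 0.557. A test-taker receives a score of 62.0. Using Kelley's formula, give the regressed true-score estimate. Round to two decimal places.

67.49

T̂ = ρX + (1 − ρ)μ
  = 0.557 × 62.0 + 0.443 × 74.4
  = 34.5340 + 32.9592
  = 67.493
  ≈ 67.49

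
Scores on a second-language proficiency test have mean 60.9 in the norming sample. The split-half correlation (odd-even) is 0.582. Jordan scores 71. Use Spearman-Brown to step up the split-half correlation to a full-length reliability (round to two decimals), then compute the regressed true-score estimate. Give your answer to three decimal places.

68.374

Spearman-Brown: ρ = 2r/(1 + r) = 2(0.582)/(1 + 0.582) = 1.1640/1.582 = 0.7358 → 0.74
T̂ = ρX + (1 − ρ)μ
  = 0.74 × 71 + 0.26 × 60.9
  = 52.54 + 15.834
  = 68.3740
  ≈ 68.374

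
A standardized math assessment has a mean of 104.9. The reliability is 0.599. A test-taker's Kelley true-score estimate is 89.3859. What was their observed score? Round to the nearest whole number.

79

T̂ = ρX + (1 − ρ)μ  ⇒  X = (T̂ − (1 − ρ)μ) / ρ
X = (89.3859 − 0.401 × 104.9) / 0.599 = (89.3859 − 42.0649) / 0.599 = 47.3210 / 0.599 = 79.00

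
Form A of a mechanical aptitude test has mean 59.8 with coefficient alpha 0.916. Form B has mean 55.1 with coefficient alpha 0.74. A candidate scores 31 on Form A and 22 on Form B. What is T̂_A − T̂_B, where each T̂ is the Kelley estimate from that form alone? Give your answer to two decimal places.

T̂_A = 0.916(31) + 0.084(59.8) = 33.4192
T̂_B = 0.74(22) + 0.26(55.1) = 30.6060
T̂_A − T̂_B = 2.8132

2.81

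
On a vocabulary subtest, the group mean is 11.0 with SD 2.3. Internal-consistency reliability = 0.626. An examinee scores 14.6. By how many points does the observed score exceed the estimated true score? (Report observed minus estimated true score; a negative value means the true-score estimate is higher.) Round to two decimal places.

1.35

Kelley's formula gives T̂ = 0.626·14.6 + 0.374·11.0 = 9.1396 + 4.1140 = 13.2536.
X − T̂ = 14.6 − 13.254 = 1.346 → 1.35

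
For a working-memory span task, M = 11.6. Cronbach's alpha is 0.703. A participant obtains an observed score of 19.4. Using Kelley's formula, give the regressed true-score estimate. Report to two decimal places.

17.08

T̂ = 0.703(19.4) + 0.297(11.6) = 13.6382 + 3.4452 = 17.083 → 17.08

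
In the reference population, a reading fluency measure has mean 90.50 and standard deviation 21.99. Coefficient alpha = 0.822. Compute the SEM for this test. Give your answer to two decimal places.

9.28

SEM = SD · √(1 − ρ) = 21.99 × √0.178 = 21.99 × 0.4219 = 9.278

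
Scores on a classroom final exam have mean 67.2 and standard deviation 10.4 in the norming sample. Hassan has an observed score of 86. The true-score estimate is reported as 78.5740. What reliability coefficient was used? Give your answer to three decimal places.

0.605

T̂ = ρX + (1 − ρ)μ  ⇒  T̂ − μ = ρ(X − μ)
ρ = (T̂ − μ)/(X − μ) = (78.5740 − 67.2) / (86 − 67.2) = 11.3740 / 18.8 = 0.60500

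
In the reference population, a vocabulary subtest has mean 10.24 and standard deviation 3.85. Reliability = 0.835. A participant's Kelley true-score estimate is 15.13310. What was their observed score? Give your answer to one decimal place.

16.1

T̂ = ρX + (1 − ρ)μ  ⇒  X = (T̂ − (1 − ρ)μ) / ρ
X = (15.13310 − 0.165 × 10.24) / 0.835 = (15.13310 − 1.68960) / 0.835 = 13.44350 / 0.835 = 16.100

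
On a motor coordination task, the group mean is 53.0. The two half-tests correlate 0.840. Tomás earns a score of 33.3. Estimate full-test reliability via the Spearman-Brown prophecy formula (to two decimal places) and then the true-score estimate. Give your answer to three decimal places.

Spearman-Brown: ρ = 2r/(1 + r) = 2(0.840)/(1 + 0.840) = 1.6800/1.840 = 0.9130 → 0.91
T̂ = 0.91(33.3) + 0.09(53.0) = 30.303 + 4.770 = 35.0730 → 35.073

35.073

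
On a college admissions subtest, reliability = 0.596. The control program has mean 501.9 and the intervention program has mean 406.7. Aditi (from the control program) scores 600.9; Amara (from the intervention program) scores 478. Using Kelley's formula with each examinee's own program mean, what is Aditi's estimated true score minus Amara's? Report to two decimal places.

T̂_Aditi = 0.596(600.9) + 0.404(501.9) = 560.9040
T̂_Amara = 0.596(478) + 0.404(406.7) = 449.1948
Difference = 560.9040 − 449.1948 = 111.7092

111.71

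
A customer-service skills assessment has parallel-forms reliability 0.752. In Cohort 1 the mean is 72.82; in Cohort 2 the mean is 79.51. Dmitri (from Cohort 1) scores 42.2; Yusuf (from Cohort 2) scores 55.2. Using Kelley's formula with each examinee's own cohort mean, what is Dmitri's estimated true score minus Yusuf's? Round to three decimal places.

-11.435

T̂_Dmitri = 0.752(42.2) + 0.248(72.82) = 49.79376
T̂_Yusuf = 0.752(55.2) + 0.248(79.51) = 61.22888
Difference = 49.79376 − 61.22888 = -11.43512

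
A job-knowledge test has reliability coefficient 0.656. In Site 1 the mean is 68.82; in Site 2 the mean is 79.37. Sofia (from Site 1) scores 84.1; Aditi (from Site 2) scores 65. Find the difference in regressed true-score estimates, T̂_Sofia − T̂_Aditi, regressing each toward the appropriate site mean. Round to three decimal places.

T̂_Sofia = 0.656(84.1) + 0.344(68.82) = 78.84368
T̂_Aditi = 0.656(65) + 0.344(79.37) = 69.94328
Difference = 78.84368 − 69.94328 = 8.90040

8.900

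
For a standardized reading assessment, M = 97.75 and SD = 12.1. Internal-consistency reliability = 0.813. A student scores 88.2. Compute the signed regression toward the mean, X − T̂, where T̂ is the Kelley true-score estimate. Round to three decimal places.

Regress the observed score toward the mean by the unreliability: T̂ = 0.813·88.2 + 0.187·97.75 = 71.7066 + 18.27925 = 89.98585.
X − T̂ = 88.2 − 89.9858 = -1.7858 → -1.786

-1.786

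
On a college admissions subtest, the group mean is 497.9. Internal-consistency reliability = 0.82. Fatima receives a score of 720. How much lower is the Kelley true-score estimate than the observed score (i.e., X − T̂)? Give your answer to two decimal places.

39.98

T̂ = ρX + (1 − ρ)μ
  = 0.82 × 720 + 0.18 × 497.9
  = 590.40 + 89.622
  = 680.0220
  ≈ 680.022
X − T̂ = 720 − 680.022 = 39.978 → 39.98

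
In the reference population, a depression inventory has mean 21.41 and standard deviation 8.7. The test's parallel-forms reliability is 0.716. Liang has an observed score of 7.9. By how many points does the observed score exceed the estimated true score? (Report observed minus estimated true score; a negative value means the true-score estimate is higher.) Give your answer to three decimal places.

-3.837

T̂ = 0.716(7.9) + 0.284(21.41) = 5.6564 + 6.08044 = 11.73684 → 11.7368
X − T̂ = 7.9 − 11.7368 = -3.8368 → -3.837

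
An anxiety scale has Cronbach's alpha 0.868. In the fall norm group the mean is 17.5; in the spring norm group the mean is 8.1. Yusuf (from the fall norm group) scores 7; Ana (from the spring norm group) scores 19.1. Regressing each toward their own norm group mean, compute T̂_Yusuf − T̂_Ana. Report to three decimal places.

T̂_Yusuf = 0.868(7) + 0.132(17.5) = 8.38600
T̂_Ana = 0.868(19.1) + 0.132(8.1) = 17.64800
Difference = 8.38600 − 17.64800 = -9.26200

-9.262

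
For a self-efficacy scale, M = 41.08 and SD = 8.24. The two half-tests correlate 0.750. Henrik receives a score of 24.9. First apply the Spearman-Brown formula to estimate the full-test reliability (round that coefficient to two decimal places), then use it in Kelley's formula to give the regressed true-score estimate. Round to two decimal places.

27.17

Spearman-Brown: ρ = 2r/(1 + r) = 2(0.750)/(1 + 0.750) = 1.5000/1.750 = 0.8571 → 0.86
Kelley's formula gives T̂ = 0.86·24.9 + 0.14·41.08 = 21.414 + 5.7512 = 27.165.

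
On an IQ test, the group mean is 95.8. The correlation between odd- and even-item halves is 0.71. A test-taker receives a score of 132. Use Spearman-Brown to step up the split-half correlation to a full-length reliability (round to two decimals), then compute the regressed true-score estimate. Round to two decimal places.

125.85

Spearman-Brown: ρ = 2r/(1 + r) = 2(0.71)/(1 + 0.71) = 1.420/1.71 = 0.8304 → 0.83
Kelley's formula gives T̂ = 0.83·132 + 0.17·95.8 = 109.56 + 16.286 = 125.846.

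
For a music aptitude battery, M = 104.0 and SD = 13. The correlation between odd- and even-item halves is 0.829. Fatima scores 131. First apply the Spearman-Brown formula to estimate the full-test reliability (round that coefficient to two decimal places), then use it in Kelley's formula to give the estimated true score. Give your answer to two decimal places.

Spearman-Brown: ρ = 2r/(1 + r) = 2(0.829)/(1 + 0.829) = 1.6580/1.829 = 0.9065 → 0.91
T̂ = ρX + (1 − ρ)μ
  = 0.91 × 131 + 0.09 × 104.0
  = 119.21 + 9.360
  = 128.570
  ≈ 128.57

128.57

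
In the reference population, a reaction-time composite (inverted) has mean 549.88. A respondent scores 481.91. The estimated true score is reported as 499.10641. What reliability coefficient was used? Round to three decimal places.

0.747

T̂ = ρX + (1 − ρ)μ  ⇒  T̂ − μ = ρ(X − μ)
ρ = (T̂ − μ)/(X − μ) = (499.10641 − 549.88) / (481.91 − 549.88) = -50.77359 / -67.97 = 0.74700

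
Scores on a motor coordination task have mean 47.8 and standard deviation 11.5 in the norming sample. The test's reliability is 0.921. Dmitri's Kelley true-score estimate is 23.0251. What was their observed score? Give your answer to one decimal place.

T̂ = ρX + (1 − ρ)μ  ⇒  X = (T̂ − (1 − ρ)μ) / ρ
X = (23.0251 − 0.079 × 47.8) / 0.921 = (23.0251 − 3.7762) / 0.921 = 19.2489 / 0.921 = 20.900

20.9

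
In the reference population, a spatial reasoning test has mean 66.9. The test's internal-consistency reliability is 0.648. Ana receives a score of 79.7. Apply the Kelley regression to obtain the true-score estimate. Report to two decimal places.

75.19

T̂ = 0.648(79.7) + 0.352(66.9) = 51.6456 + 23.5488 = 75.194 → 75.19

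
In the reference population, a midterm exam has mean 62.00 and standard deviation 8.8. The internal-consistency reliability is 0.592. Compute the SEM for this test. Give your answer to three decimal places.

5.621

SEM = SD · √(1 − ρ) = 8.8 × √0.408 = 8.8 × 0.6387 = 5.6210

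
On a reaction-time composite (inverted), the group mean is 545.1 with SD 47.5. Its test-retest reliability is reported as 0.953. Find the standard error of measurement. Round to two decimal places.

10.30

SEM = SD · √(1 − ρ) = 47.5 × √0.047 = 47.5 × 0.2168 = 10.298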